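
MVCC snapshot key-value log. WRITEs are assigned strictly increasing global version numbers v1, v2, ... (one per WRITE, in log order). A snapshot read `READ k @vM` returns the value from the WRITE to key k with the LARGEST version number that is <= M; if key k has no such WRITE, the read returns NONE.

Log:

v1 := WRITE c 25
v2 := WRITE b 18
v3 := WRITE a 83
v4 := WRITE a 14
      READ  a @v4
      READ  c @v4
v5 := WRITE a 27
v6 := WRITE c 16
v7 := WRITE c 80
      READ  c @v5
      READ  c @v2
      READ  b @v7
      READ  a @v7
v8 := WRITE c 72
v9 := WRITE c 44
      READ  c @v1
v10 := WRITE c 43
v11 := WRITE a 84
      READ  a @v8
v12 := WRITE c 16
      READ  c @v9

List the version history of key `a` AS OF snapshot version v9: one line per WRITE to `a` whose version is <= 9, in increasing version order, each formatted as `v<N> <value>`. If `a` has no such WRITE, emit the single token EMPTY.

Scan writes for key=a with version <= 9:
  v1 WRITE c 25 -> skip
  v2 WRITE b 18 -> skip
  v3 WRITE a 83 -> keep
  v4 WRITE a 14 -> keep
  v5 WRITE a 27 -> keep
  v6 WRITE c 16 -> skip
  v7 WRITE c 80 -> skip
  v8 WRITE c 72 -> skip
  v9 WRITE c 44 -> skip
  v10 WRITE c 43 -> skip
  v11 WRITE a 84 -> drop (> snap)
  v12 WRITE c 16 -> skip
Collected: [(3, 83), (4, 14), (5, 27)]

Answer: v3 83
v4 14
v5 27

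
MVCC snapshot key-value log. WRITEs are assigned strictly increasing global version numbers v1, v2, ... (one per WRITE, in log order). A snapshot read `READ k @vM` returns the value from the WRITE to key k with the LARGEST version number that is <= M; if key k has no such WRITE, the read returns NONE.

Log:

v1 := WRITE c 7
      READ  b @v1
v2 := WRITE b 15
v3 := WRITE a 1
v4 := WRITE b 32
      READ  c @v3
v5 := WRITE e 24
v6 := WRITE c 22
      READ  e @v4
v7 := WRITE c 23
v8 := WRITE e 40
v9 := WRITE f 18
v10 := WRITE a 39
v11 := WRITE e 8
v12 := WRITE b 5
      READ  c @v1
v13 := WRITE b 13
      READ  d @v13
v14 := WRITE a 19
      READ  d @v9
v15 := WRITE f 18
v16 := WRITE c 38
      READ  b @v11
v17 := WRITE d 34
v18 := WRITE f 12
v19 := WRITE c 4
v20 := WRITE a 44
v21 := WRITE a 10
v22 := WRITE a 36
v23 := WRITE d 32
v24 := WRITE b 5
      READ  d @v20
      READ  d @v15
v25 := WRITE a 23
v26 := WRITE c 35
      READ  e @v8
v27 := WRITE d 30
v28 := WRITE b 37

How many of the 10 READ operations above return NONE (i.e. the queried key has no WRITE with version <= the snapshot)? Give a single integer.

Answer: 5

Derivation:
v1: WRITE c=7  (c history now [(1, 7)])
READ b @v1: history=[] -> no version <= 1 -> NONE
v2: WRITE b=15  (b history now [(2, 15)])
v3: WRITE a=1  (a history now [(3, 1)])
v4: WRITE b=32  (b history now [(2, 15), (4, 32)])
READ c @v3: history=[(1, 7)] -> pick v1 -> 7
v5: WRITE e=24  (e history now [(5, 24)])
v6: WRITE c=22  (c history now [(1, 7), (6, 22)])
READ e @v4: history=[(5, 24)] -> no version <= 4 -> NONE
v7: WRITE c=23  (c history now [(1, 7), (6, 22), (7, 23)])
v8: WRITE e=40  (e history now [(5, 24), (8, 40)])
v9: WRITE f=18  (f history now [(9, 18)])
v10: WRITE a=39  (a history now [(3, 1), (10, 39)])
v11: WRITE e=8  (e history now [(5, 24), (8, 40), (11, 8)])
v12: WRITE b=5  (b history now [(2, 15), (4, 32), (12, 5)])
READ c @v1: history=[(1, 7), (6, 22), (7, 23)] -> pick v1 -> 7
v13: WRITE b=13  (b history now [(2, 15), (4, 32), (12, 5), (13, 13)])
READ d @v13: history=[] -> no version <= 13 -> NONE
v14: WRITE a=19  (a history now [(3, 1), (10, 39), (14, 19)])
READ d @v9: history=[] -> no version <= 9 -> NONE
v15: WRITE f=18  (f history now [(9, 18), (15, 18)])
v16: WRITE c=38  (c history now [(1, 7), (6, 22), (7, 23), (16, 38)])
READ b @v11: history=[(2, 15), (4, 32), (12, 5), (13, 13)] -> pick v4 -> 32
v17: WRITE d=34  (d history now [(17, 34)])
v18: WRITE f=12  (f history now [(9, 18), (15, 18), (18, 12)])
v19: WRITE c=4  (c history now [(1, 7), (6, 22), (7, 23), (16, 38), (19, 4)])
v20: WRITE a=44  (a history now [(3, 1), (10, 39), (14, 19), (20, 44)])
v21: WRITE a=10  (a history now [(3, 1), (10, 39), (14, 19), (20, 44), (21, 10)])
v22: WRITE a=36  (a history now [(3, 1), (10, 39), (14, 19), (20, 44), (21, 10), (22, 36)])
v23: WRITE d=32  (d history now [(17, 34), (23, 32)])
v24: WRITE b=5  (b history now [(2, 15), (4, 32), (12, 5), (13, 13), (24, 5)])
READ d @v20: history=[(17, 34), (23, 32)] -> pick v17 -> 34
READ d @v15: history=[(17, 34), (23, 32)] -> no version <= 15 -> NONE
v25: WRITE a=23  (a history now [(3, 1), (10, 39), (14, 19), (20, 44), (21, 10), (22, 36), (25, 23)])
v26: WRITE c=35  (c history now [(1, 7), (6, 22), (7, 23), (16, 38), (19, 4), (26, 35)])
READ e @v8: history=[(5, 24), (8, 40), (11, 8)] -> pick v8 -> 40
v27: WRITE d=30  (d history now [(17, 34), (23, 32), (27, 30)])
v28: WRITE b=37  (b history now [(2, 15), (4, 32), (12, 5), (13, 13), (24, 5), (28, 37)])
Read results in order: ['NONE', '7', 'NONE', '7', 'NONE', 'NONE', '32', '34', 'NONE', '40']
NONE count = 5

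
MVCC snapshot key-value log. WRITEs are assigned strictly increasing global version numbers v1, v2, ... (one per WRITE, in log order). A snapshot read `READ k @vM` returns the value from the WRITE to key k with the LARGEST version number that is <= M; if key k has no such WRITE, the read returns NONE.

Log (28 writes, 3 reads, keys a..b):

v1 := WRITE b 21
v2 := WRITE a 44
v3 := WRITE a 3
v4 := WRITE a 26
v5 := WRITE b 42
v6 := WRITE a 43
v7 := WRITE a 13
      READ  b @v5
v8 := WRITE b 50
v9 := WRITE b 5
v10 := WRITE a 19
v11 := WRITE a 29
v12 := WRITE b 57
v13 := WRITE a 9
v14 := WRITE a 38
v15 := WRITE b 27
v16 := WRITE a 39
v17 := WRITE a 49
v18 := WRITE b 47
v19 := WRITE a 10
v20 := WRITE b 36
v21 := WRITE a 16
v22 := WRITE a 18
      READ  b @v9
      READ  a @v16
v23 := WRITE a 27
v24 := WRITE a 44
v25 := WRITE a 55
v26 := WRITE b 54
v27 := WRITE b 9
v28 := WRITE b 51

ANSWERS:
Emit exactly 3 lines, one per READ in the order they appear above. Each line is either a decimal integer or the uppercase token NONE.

Answer: 42
5
39

Derivation:
v1: WRITE b=21  (b history now [(1, 21)])
v2: WRITE a=44  (a history now [(2, 44)])
v3: WRITE a=3  (a history now [(2, 44), (3, 3)])
v4: WRITE a=26  (a history now [(2, 44), (3, 3), (4, 26)])
v5: WRITE b=42  (b history now [(1, 21), (5, 42)])
v6: WRITE a=43  (a history now [(2, 44), (3, 3), (4, 26), (6, 43)])
v7: WRITE a=13  (a history now [(2, 44), (3, 3), (4, 26), (6, 43), (7, 13)])
READ b @v5: history=[(1, 21), (5, 42)] -> pick v5 -> 42
v8: WRITE b=50  (b history now [(1, 21), (5, 42), (8, 50)])
v9: WRITE b=5  (b history now [(1, 21), (5, 42), (8, 50), (9, 5)])
v10: WRITE a=19  (a history now [(2, 44), (3, 3), (4, 26), (6, 43), (7, 13), (10, 19)])
v11: WRITE a=29  (a history now [(2, 44), (3, 3), (4, 26), (6, 43), (7, 13), (10, 19), (11, 29)])
v12: WRITE b=57  (b history now [(1, 21), (5, 42), (8, 50), (9, 5), (12, 57)])
v13: WRITE a=9  (a history now [(2, 44), (3, 3), (4, 26), (6, 43), (7, 13), (10, 19), (11, 29), (13, 9)])
v14: WRITE a=38  (a history now [(2, 44), (3, 3), (4, 26), (6, 43), (7, 13), (10, 19), (11, 29), (13, 9), (14, 38)])
v15: WRITE b=27  (b history now [(1, 21), (5, 42), (8, 50), (9, 5), (12, 57), (15, 27)])
v16: WRITE a=39  (a history now [(2, 44), (3, 3), (4, 26), (6, 43), (7, 13), (10, 19), (11, 29), (13, 9), (14, 38), (16, 39)])
v17: WRITE a=49  (a history now [(2, 44), (3, 3), (4, 26), (6, 43), (7, 13), (10, 19), (11, 29), (13, 9), (14, 38), (16, 39), (17, 49)])
v18: WRITE b=47  (b history now [(1, 21), (5, 42), (8, 50), (9, 5), (12, 57), (15, 27), (18, 47)])
v19: WRITE a=10  (a history now [(2, 44), (3, 3), (4, 26), (6, 43), (7, 13), (10, 19), (11, 29), (13, 9), (14, 38), (16, 39), (17, 49), (19, 10)])
v20: WRITE b=36  (b history now [(1, 21), (5, 42), (8, 50), (9, 5), (12, 57), (15, 27), (18, 47), (20, 36)])
v21: WRITE a=16  (a history now [(2, 44), (3, 3), (4, 26), (6, 43), (7, 13), (10, 19), (11, 29), (13, 9), (14, 38), (16, 39), (17, 49), (19, 10), (21, 16)])
v22: WRITE a=18  (a history now [(2, 44), (3, 3), (4, 26), (6, 43), (7, 13), (10, 19), (11, 29), (13, 9), (14, 38), (16, 39), (17, 49), (19, 10), (21, 16), (22, 18)])
READ b @v9: history=[(1, 21), (5, 42), (8, 50), (9, 5), (12, 57), (15, 27), (18, 47), (20, 36)] -> pick v9 -> 5
READ a @v16: history=[(2, 44), (3, 3), (4, 26), (6, 43), (7, 13), (10, 19), (11, 29), (13, 9), (14, 38), (16, 39), (17, 49), (19, 10), (21, 16), (22, 18)] -> pick v16 -> 39
v23: WRITE a=27  (a history now [(2, 44), (3, 3), (4, 26), (6, 43), (7, 13), (10, 19), (11, 29), (13, 9), (14, 38), (16, 39), (17, 49), (19, 10), (21, 16), (22, 18), (23, 27)])
v24: WRITE a=44  (a history now [(2, 44), (3, 3), (4, 26), (6, 43), (7, 13), (10, 19), (11, 29), (13, 9), (14, 38), (16, 39), (17, 49), (19, 10), (21, 16), (22, 18), (23, 27), (24, 44)])
v25: WRITE a=55  (a history now [(2, 44), (3, 3), (4, 26), (6, 43), (7, 13), (10, 19), (11, 29), (13, 9), (14, 38), (16, 39), (17, 49), (19, 10), (21, 16), (22, 18), (23, 27), (24, 44), (25, 55)])
v26: WRITE b=54  (b history now [(1, 21), (5, 42), (8, 50), (9, 5), (12, 57), (15, 27), (18, 47), (20, 36), (26, 54)])
v27: WRITE b=9  (b history now [(1, 21), (5, 42), (8, 50), (9, 5), (12, 57), (15, 27), (18, 47), (20, 36), (26, 54), (27, 9)])
v28: WRITE b=51  (b history now [(1, 21), (5, 42), (8, 50), (9, 5), (12, 57), (15, 27), (18, 47), (20, 36), (26, 54), (27, 9), (28, 51)])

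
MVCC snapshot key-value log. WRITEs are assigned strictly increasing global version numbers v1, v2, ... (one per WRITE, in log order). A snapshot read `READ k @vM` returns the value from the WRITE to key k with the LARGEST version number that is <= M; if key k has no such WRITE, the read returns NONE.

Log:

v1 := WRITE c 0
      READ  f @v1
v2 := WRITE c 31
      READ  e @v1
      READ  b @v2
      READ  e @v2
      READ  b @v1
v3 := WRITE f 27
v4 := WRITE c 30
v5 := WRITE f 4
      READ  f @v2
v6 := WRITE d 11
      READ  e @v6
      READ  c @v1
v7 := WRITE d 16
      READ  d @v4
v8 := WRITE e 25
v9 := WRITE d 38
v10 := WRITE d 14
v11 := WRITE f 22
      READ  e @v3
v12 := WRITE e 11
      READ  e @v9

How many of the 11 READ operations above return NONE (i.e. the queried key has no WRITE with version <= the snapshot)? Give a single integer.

v1: WRITE c=0  (c history now [(1, 0)])
READ f @v1: history=[] -> no version <= 1 -> NONE
v2: WRITE c=31  (c history now [(1, 0), (2, 31)])
READ e @v1: history=[] -> no version <= 1 -> NONE
READ b @v2: history=[] -> no version <= 2 -> NONE
READ e @v2: history=[] -> no version <= 2 -> NONE
READ b @v1: history=[] -> no version <= 1 -> NONE
v3: WRITE f=27  (f history now [(3, 27)])
v4: WRITE c=30  (c history now [(1, 0), (2, 31), (4, 30)])
v5: WRITE f=4  (f history now [(3, 27), (5, 4)])
READ f @v2: history=[(3, 27), (5, 4)] -> no version <= 2 -> NONE
v6: WRITE d=11  (d history now [(6, 11)])
READ e @v6: history=[] -> no version <= 6 -> NONE
READ c @v1: history=[(1, 0), (2, 31), (4, 30)] -> pick v1 -> 0
v7: WRITE d=16  (d history now [(6, 11), (7, 16)])
READ d @v4: history=[(6, 11), (7, 16)] -> no version <= 4 -> NONE
v8: WRITE e=25  (e history now [(8, 25)])
v9: WRITE d=38  (d history now [(6, 11), (7, 16), (9, 38)])
v10: WRITE d=14  (d history now [(6, 11), (7, 16), (9, 38), (10, 14)])
v11: WRITE f=22  (f history now [(3, 27), (5, 4), (11, 22)])
READ e @v3: history=[(8, 25)] -> no version <= 3 -> NONE
v12: WRITE e=11  (e history now [(8, 25), (12, 11)])
READ e @v9: history=[(8, 25), (12, 11)] -> pick v8 -> 25
Read results in order: ['NONE', 'NONE', 'NONE', 'NONE', 'NONE', 'NONE', 'NONE', '0', 'NONE', 'NONE', '25']
NONE count = 9

Answer: 9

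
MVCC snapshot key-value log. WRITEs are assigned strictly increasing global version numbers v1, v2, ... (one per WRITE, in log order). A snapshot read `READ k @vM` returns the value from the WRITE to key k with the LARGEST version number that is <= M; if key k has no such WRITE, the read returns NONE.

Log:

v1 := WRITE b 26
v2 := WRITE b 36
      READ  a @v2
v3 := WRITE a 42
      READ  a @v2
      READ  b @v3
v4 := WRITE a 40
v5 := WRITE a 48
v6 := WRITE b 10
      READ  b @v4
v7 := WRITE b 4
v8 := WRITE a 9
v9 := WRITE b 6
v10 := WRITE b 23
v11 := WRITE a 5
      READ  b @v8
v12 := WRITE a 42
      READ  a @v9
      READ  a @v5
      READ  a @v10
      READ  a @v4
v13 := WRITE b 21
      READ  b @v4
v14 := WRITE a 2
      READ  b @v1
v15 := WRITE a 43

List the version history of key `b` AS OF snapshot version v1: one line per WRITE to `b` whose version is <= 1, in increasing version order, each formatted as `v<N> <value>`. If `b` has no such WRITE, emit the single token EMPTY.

Scan writes for key=b with version <= 1:
  v1 WRITE b 26 -> keep
  v2 WRITE b 36 -> drop (> snap)
  v3 WRITE a 42 -> skip
  v4 WRITE a 40 -> skip
  v5 WRITE a 48 -> skip
  v6 WRITE b 10 -> drop (> snap)
  v7 WRITE b 4 -> drop (> snap)
  v8 WRITE a 9 -> skip
  v9 WRITE b 6 -> drop (> snap)
  v10 WRITE b 23 -> drop (> snap)
  v11 WRITE a 5 -> skip
  v12 WRITE a 42 -> skip
  v13 WRITE b 21 -> drop (> snap)
  v14 WRITE a 2 -> skip
  v15 WRITE a 43 -> skip
Collected: [(1, 26)]

Answer: v1 26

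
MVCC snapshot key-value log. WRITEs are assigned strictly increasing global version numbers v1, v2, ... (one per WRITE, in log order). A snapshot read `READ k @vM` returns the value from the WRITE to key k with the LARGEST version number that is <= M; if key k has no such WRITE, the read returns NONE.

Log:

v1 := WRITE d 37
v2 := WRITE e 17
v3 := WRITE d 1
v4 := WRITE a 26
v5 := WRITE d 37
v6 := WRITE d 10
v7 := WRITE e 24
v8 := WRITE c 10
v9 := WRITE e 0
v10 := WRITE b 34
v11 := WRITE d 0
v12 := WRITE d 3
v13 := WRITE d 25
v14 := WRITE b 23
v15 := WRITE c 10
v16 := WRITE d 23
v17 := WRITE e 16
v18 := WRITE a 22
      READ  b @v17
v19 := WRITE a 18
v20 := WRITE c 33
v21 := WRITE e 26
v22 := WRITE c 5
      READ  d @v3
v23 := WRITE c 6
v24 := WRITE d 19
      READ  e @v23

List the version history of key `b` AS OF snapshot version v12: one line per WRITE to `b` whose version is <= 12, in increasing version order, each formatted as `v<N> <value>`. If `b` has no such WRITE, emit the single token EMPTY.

Scan writes for key=b with version <= 12:
  v1 WRITE d 37 -> skip
  v2 WRITE e 17 -> skip
  v3 WRITE d 1 -> skip
  v4 WRITE a 26 -> skip
  v5 WRITE d 37 -> skip
  v6 WRITE d 10 -> skip
  v7 WRITE e 24 -> skip
  v8 WRITE c 10 -> skip
  v9 WRITE e 0 -> skip
  v10 WRITE b 34 -> keep
  v11 WRITE d 0 -> skip
  v12 WRITE d 3 -> skip
  v13 WRITE d 25 -> skip
  v14 WRITE b 23 -> drop (> snap)
  v15 WRITE c 10 -> skip
  v16 WRITE d 23 -> skip
  v17 WRITE e 16 -> skip
  v18 WRITE a 22 -> skip
  v19 WRITE a 18 -> skip
  v20 WRITE c 33 -> skip
  v21 WRITE e 26 -> skip
  v22 WRITE c 5 -> skip
  v23 WRITE c 6 -> skip
  v24 WRITE d 19 -> skip
Collected: [(10, 34)]

Answer: v10 34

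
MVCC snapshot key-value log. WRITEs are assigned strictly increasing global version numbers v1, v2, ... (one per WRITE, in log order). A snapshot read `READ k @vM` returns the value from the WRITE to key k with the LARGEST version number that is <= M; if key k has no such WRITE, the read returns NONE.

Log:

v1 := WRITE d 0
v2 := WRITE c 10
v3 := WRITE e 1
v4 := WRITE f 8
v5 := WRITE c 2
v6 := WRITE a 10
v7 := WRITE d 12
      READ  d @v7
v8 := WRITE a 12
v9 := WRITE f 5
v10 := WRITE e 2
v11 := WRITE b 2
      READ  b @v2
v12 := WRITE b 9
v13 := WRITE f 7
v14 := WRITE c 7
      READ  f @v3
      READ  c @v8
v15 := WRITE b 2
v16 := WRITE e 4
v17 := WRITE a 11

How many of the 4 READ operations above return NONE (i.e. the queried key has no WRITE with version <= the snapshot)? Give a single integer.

Answer: 2

Derivation:
v1: WRITE d=0  (d history now [(1, 0)])
v2: WRITE c=10  (c history now [(2, 10)])
v3: WRITE e=1  (e history now [(3, 1)])
v4: WRITE f=8  (f history now [(4, 8)])
v5: WRITE c=2  (c history now [(2, 10), (5, 2)])
v6: WRITE a=10  (a history now [(6, 10)])
v7: WRITE d=12  (d history now [(1, 0), (7, 12)])
READ d @v7: history=[(1, 0), (7, 12)] -> pick v7 -> 12
v8: WRITE a=12  (a history now [(6, 10), (8, 12)])
v9: WRITE f=5  (f history now [(4, 8), (9, 5)])
v10: WRITE e=2  (e history now [(3, 1), (10, 2)])
v11: WRITE b=2  (b history now [(11, 2)])
READ b @v2: history=[(11, 2)] -> no version <= 2 -> NONE
v12: WRITE b=9  (b history now [(11, 2), (12, 9)])
v13: WRITE f=7  (f history now [(4, 8), (9, 5), (13, 7)])
v14: WRITE c=7  (c history now [(2, 10), (5, 2), (14, 7)])
READ f @v3: history=[(4, 8), (9, 5), (13, 7)] -> no version <= 3 -> NONE
READ c @v8: history=[(2, 10), (5, 2), (14, 7)] -> pick v5 -> 2
v15: WRITE b=2  (b history now [(11, 2), (12, 9), (15, 2)])
v16: WRITE e=4  (e history now [(3, 1), (10, 2), (16, 4)])
v17: WRITE a=11  (a history now [(6, 10), (8, 12), (17, 11)])
Read results in order: ['12', 'NONE', 'NONE', '2']
NONE count = 2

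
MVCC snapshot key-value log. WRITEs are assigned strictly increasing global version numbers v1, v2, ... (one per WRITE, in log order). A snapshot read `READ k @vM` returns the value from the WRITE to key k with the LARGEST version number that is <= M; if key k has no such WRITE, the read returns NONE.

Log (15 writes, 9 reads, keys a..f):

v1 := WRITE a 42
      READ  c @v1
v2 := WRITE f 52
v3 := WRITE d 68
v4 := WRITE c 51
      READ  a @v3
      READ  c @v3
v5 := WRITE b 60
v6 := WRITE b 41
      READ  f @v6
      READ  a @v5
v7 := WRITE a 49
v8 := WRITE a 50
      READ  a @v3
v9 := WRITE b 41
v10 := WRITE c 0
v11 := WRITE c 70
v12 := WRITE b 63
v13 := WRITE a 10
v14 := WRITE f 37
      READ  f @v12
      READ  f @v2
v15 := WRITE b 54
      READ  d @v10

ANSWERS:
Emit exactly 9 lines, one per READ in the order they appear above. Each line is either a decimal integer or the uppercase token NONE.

v1: WRITE a=42  (a history now [(1, 42)])
READ c @v1: history=[] -> no version <= 1 -> NONE
v2: WRITE f=52  (f history now [(2, 52)])
v3: WRITE d=68  (d history now [(3, 68)])
v4: WRITE c=51  (c history now [(4, 51)])
READ a @v3: history=[(1, 42)] -> pick v1 -> 42
READ c @v3: history=[(4, 51)] -> no version <= 3 -> NONE
v5: WRITE b=60  (b history now [(5, 60)])
v6: WRITE b=41  (b history now [(5, 60), (6, 41)])
READ f @v6: history=[(2, 52)] -> pick v2 -> 52
READ a @v5: history=[(1, 42)] -> pick v1 -> 42
v7: WRITE a=49  (a history now [(1, 42), (7, 49)])
v8: WRITE a=50  (a history now [(1, 42), (7, 49), (8, 50)])
READ a @v3: history=[(1, 42), (7, 49), (8, 50)] -> pick v1 -> 42
v9: WRITE b=41  (b history now [(5, 60), (6, 41), (9, 41)])
v10: WRITE c=0  (c history now [(4, 51), (10, 0)])
v11: WRITE c=70  (c history now [(4, 51), (10, 0), (11, 70)])
v12: WRITE b=63  (b history now [(5, 60), (6, 41), (9, 41), (12, 63)])
v13: WRITE a=10  (a history now [(1, 42), (7, 49), (8, 50), (13, 10)])
v14: WRITE f=37  (f history now [(2, 52), (14, 37)])
READ f @v12: history=[(2, 52), (14, 37)] -> pick v2 -> 52
READ f @v2: history=[(2, 52), (14, 37)] -> pick v2 -> 52
v15: WRITE b=54  (b history now [(5, 60), (6, 41), (9, 41), (12, 63), (15, 54)])
READ d @v10: history=[(3, 68)] -> pick v3 -> 68

Answer: NONE
42
NONE
52
42
42
52
52
68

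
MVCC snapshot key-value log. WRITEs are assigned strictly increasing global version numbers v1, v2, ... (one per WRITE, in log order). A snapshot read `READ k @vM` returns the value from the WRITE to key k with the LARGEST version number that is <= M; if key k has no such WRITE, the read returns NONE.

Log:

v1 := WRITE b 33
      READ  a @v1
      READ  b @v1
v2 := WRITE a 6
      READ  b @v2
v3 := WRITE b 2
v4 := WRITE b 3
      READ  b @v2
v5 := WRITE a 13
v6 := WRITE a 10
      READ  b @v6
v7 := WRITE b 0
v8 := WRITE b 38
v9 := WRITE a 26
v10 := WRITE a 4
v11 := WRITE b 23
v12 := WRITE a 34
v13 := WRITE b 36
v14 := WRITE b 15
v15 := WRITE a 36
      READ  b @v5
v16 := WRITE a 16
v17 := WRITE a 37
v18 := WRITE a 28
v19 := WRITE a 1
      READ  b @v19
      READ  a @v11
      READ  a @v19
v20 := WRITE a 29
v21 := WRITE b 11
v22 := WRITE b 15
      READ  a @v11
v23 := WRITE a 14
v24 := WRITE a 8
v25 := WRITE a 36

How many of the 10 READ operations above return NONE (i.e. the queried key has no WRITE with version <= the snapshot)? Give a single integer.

Answer: 1

Derivation:
v1: WRITE b=33  (b history now [(1, 33)])
READ a @v1: history=[] -> no version <= 1 -> NONE
READ b @v1: history=[(1, 33)] -> pick v1 -> 33
v2: WRITE a=6  (a history now [(2, 6)])
READ b @v2: history=[(1, 33)] -> pick v1 -> 33
v3: WRITE b=2  (b history now [(1, 33), (3, 2)])
v4: WRITE b=3  (b history now [(1, 33), (3, 2), (4, 3)])
READ b @v2: history=[(1, 33), (3, 2), (4, 3)] -> pick v1 -> 33
v5: WRITE a=13  (a history now [(2, 6), (5, 13)])
v6: WRITE a=10  (a history now [(2, 6), (5, 13), (6, 10)])
READ b @v6: history=[(1, 33), (3, 2), (4, 3)] -> pick v4 -> 3
v7: WRITE b=0  (b history now [(1, 33), (3, 2), (4, 3), (7, 0)])
v8: WRITE b=38  (b history now [(1, 33), (3, 2), (4, 3), (7, 0), (8, 38)])
v9: WRITE a=26  (a history now [(2, 6), (5, 13), (6, 10), (9, 26)])
v10: WRITE a=4  (a history now [(2, 6), (5, 13), (6, 10), (9, 26), (10, 4)])
v11: WRITE b=23  (b history now [(1, 33), (3, 2), (4, 3), (7, 0), (8, 38), (11, 23)])
v12: WRITE a=34  (a history now [(2, 6), (5, 13), (6, 10), (9, 26), (10, 4), (12, 34)])
v13: WRITE b=36  (b history now [(1, 33), (3, 2), (4, 3), (7, 0), (8, 38), (11, 23), (13, 36)])
v14: WRITE b=15  (b history now [(1, 33), (3, 2), (4, 3), (7, 0), (8, 38), (11, 23), (13, 36), (14, 15)])
v15: WRITE a=36  (a history now [(2, 6), (5, 13), (6, 10), (9, 26), (10, 4), (12, 34), (15, 36)])
READ b @v5: history=[(1, 33), (3, 2), (4, 3), (7, 0), (8, 38), (11, 23), (13, 36), (14, 15)] -> pick v4 -> 3
v16: WRITE a=16  (a history now [(2, 6), (5, 13), (6, 10), (9, 26), (10, 4), (12, 34), (15, 36), (16, 16)])
v17: WRITE a=37  (a history now [(2, 6), (5, 13), (6, 10), (9, 26), (10, 4), (12, 34), (15, 36), (16, 16), (17, 37)])
v18: WRITE a=28  (a history now [(2, 6), (5, 13), (6, 10), (9, 26), (10, 4), (12, 34), (15, 36), (16, 16), (17, 37), (18, 28)])
v19: WRITE a=1  (a history now [(2, 6), (5, 13), (6, 10), (9, 26), (10, 4), (12, 34), (15, 36), (16, 16), (17, 37), (18, 28), (19, 1)])
READ b @v19: history=[(1, 33), (3, 2), (4, 3), (7, 0), (8, 38), (11, 23), (13, 36), (14, 15)] -> pick v14 -> 15
READ a @v11: history=[(2, 6), (5, 13), (6, 10), (9, 26), (10, 4), (12, 34), (15, 36), (16, 16), (17, 37), (18, 28), (19, 1)] -> pick v10 -> 4
READ a @v19: history=[(2, 6), (5, 13), (6, 10), (9, 26), (10, 4), (12, 34), (15, 36), (16, 16), (17, 37), (18, 28), (19, 1)] -> pick v19 -> 1
v20: WRITE a=29  (a history now [(2, 6), (5, 13), (6, 10), (9, 26), (10, 4), (12, 34), (15, 36), (16, 16), (17, 37), (18, 28), (19, 1), (20, 29)])
v21: WRITE b=11  (b history now [(1, 33), (3, 2), (4, 3), (7, 0), (8, 38), (11, 23), (13, 36), (14, 15), (21, 11)])
v22: WRITE b=15  (b history now [(1, 33), (3, 2), (4, 3), (7, 0), (8, 38), (11, 23), (13, 36), (14, 15), (21, 11), (22, 15)])
READ a @v11: history=[(2, 6), (5, 13), (6, 10), (9, 26), (10, 4), (12, 34), (15, 36), (16, 16), (17, 37), (18, 28), (19, 1), (20, 29)] -> pick v10 -> 4
v23: WRITE a=14  (a history now [(2, 6), (5, 13), (6, 10), (9, 26), (10, 4), (12, 34), (15, 36), (16, 16), (17, 37), (18, 28), (19, 1), (20, 29), (23, 14)])
v24: WRITE a=8  (a history now [(2, 6), (5, 13), (6, 10), (9, 26), (10, 4), (12, 34), (15, 36), (16, 16), (17, 37), (18, 28), (19, 1), (20, 29), (23, 14), (24, 8)])
v25: WRITE a=36  (a history now [(2, 6), (5, 13), (6, 10), (9, 26), (10, 4), (12, 34), (15, 36), (16, 16), (17, 37), (18, 28), (19, 1), (20, 29), (23, 14), (24, 8), (25, 36)])
Read results in order: ['NONE', '33', '33', '33', '3', '3', '15', '4', '1', '4']
NONE count = 1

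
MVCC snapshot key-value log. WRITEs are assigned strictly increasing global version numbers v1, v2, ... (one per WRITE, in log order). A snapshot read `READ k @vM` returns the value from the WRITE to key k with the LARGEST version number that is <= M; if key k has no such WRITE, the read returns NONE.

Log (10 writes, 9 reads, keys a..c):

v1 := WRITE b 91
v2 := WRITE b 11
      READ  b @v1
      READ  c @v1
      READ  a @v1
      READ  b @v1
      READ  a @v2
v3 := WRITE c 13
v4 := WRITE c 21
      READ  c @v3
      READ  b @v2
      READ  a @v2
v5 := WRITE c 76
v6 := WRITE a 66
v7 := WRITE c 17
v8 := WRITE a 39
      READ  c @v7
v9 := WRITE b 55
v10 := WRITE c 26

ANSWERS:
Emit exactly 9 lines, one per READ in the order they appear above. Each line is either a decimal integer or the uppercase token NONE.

v1: WRITE b=91  (b history now [(1, 91)])
v2: WRITE b=11  (b history now [(1, 91), (2, 11)])
READ b @v1: history=[(1, 91), (2, 11)] -> pick v1 -> 91
READ c @v1: history=[] -> no version <= 1 -> NONE
READ a @v1: history=[] -> no version <= 1 -> NONE
READ b @v1: history=[(1, 91), (2, 11)] -> pick v1 -> 91
READ a @v2: history=[] -> no version <= 2 -> NONE
v3: WRITE c=13  (c history now [(3, 13)])
v4: WRITE c=21  (c history now [(3, 13), (4, 21)])
READ c @v3: history=[(3, 13), (4, 21)] -> pick v3 -> 13
READ b @v2: history=[(1, 91), (2, 11)] -> pick v2 -> 11
READ a @v2: history=[] -> no version <= 2 -> NONE
v5: WRITE c=76  (c history now [(3, 13), (4, 21), (5, 76)])
v6: WRITE a=66  (a history now [(6, 66)])
v7: WRITE c=17  (c history now [(3, 13), (4, 21), (5, 76), (7, 17)])
v8: WRITE a=39  (a history now [(6, 66), (8, 39)])
READ c @v7: history=[(3, 13), (4, 21), (5, 76), (7, 17)] -> pick v7 -> 17
v9: WRITE b=55  (b history now [(1, 91), (2, 11), (9, 55)])
v10: WRITE c=26  (c history now [(3, 13), (4, 21), (5, 76), (7, 17), (10, 26)])

Answer: 91
NONE
NONE
91
NONE
13
11
NONE
17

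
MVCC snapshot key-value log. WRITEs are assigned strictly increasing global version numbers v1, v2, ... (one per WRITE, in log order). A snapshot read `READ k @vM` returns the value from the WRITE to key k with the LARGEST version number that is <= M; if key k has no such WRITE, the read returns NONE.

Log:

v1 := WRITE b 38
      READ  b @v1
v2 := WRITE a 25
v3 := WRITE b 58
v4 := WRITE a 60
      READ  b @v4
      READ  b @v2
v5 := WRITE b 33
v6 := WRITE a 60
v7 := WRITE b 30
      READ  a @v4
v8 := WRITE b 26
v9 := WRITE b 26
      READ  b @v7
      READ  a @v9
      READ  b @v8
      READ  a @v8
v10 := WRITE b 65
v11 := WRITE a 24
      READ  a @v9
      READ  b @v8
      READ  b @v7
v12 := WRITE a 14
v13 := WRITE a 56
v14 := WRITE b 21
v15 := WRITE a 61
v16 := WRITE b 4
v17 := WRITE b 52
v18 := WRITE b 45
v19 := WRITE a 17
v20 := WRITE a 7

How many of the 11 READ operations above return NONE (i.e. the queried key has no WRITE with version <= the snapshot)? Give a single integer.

v1: WRITE b=38  (b history now [(1, 38)])
READ b @v1: history=[(1, 38)] -> pick v1 -> 38
v2: WRITE a=25  (a history now [(2, 25)])
v3: WRITE b=58  (b history now [(1, 38), (3, 58)])
v4: WRITE a=60  (a history now [(2, 25), (4, 60)])
READ b @v4: history=[(1, 38), (3, 58)] -> pick v3 -> 58
READ b @v2: history=[(1, 38), (3, 58)] -> pick v1 -> 38
v5: WRITE b=33  (b history now [(1, 38), (3, 58), (5, 33)])
v6: WRITE a=60  (a history now [(2, 25), (4, 60), (6, 60)])
v7: WRITE b=30  (b history now [(1, 38), (3, 58), (5, 33), (7, 30)])
READ a @v4: history=[(2, 25), (4, 60), (6, 60)] -> pick v4 -> 60
v8: WRITE b=26  (b history now [(1, 38), (3, 58), (5, 33), (7, 30), (8, 26)])
v9: WRITE b=26  (b history now [(1, 38), (3, 58), (5, 33), (7, 30), (8, 26), (9, 26)])
READ b @v7: history=[(1, 38), (3, 58), (5, 33), (7, 30), (8, 26), (9, 26)] -> pick v7 -> 30
READ a @v9: history=[(2, 25), (4, 60), (6, 60)] -> pick v6 -> 60
READ b @v8: history=[(1, 38), (3, 58), (5, 33), (7, 30), (8, 26), (9, 26)] -> pick v8 -> 26
READ a @v8: history=[(2, 25), (4, 60), (6, 60)] -> pick v6 -> 60
v10: WRITE b=65  (b history now [(1, 38), (3, 58), (5, 33), (7, 30), (8, 26), (9, 26), (10, 65)])
v11: WRITE a=24  (a history now [(2, 25), (4, 60), (6, 60), (11, 24)])
READ a @v9: history=[(2, 25), (4, 60), (6, 60), (11, 24)] -> pick v6 -> 60
READ b @v8: history=[(1, 38), (3, 58), (5, 33), (7, 30), (8, 26), (9, 26), (10, 65)] -> pick v8 -> 26
READ b @v7: history=[(1, 38), (3, 58), (5, 33), (7, 30), (8, 26), (9, 26), (10, 65)] -> pick v7 -> 30
v12: WRITE a=14  (a history now [(2, 25), (4, 60), (6, 60), (11, 24), (12, 14)])
v13: WRITE a=56  (a history now [(2, 25), (4, 60), (6, 60), (11, 24), (12, 14), (13, 56)])
v14: WRITE b=21  (b history now [(1, 38), (3, 58), (5, 33), (7, 30), (8, 26), (9, 26), (10, 65), (14, 21)])
v15: WRITE a=61  (a history now [(2, 25), (4, 60), (6, 60), (11, 24), (12, 14), (13, 56), (15, 61)])
v16: WRITE b=4  (b history now [(1, 38), (3, 58), (5, 33), (7, 30), (8, 26), (9, 26), (10, 65), (14, 21), (16, 4)])
v17: WRITE b=52  (b history now [(1, 38), (3, 58), (5, 33), (7, 30), (8, 26), (9, 26), (10, 65), (14, 21), (16, 4), (17, 52)])
v18: WRITE b=45  (b history now [(1, 38), (3, 58), (5, 33), (7, 30), (8, 26), (9, 26), (10, 65), (14, 21), (16, 4), (17, 52), (18, 45)])
v19: WRITE a=17  (a history now [(2, 25), (4, 60), (6, 60), (11, 24), (12, 14), (13, 56), (15, 61), (19, 17)])
v20: WRITE a=7  (a history now [(2, 25), (4, 60), (6, 60), (11, 24), (12, 14), (13, 56), (15, 61), (19, 17), (20, 7)])
Read results in order: ['38', '58', '38', '60', '30', '60', '26', '60', '60', '26', '30']
NONE count = 0

Answer: 0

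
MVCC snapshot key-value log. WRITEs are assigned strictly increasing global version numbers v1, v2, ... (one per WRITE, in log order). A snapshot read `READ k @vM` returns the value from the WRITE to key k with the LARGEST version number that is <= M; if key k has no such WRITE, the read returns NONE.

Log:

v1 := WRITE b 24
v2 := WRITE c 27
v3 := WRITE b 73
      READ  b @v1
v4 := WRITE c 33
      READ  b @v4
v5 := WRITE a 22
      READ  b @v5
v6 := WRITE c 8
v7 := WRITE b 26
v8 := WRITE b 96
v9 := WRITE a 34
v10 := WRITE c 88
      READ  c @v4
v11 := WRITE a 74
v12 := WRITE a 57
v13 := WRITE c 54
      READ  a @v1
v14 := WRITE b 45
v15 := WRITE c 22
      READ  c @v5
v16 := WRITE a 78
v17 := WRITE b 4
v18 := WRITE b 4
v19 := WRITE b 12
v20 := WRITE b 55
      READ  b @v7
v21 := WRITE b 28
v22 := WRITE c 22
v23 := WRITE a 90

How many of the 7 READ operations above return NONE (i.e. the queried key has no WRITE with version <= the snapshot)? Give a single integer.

Answer: 1

Derivation:
v1: WRITE b=24  (b history now [(1, 24)])
v2: WRITE c=27  (c history now [(2, 27)])
v3: WRITE b=73  (b history now [(1, 24), (3, 73)])
READ b @v1: history=[(1, 24), (3, 73)] -> pick v1 -> 24
v4: WRITE c=33  (c history now [(2, 27), (4, 33)])
READ b @v4: history=[(1, 24), (3, 73)] -> pick v3 -> 73
v5: WRITE a=22  (a history now [(5, 22)])
READ b @v5: history=[(1, 24), (3, 73)] -> pick v3 -> 73
v6: WRITE c=8  (c history now [(2, 27), (4, 33), (6, 8)])
v7: WRITE b=26  (b history now [(1, 24), (3, 73), (7, 26)])
v8: WRITE b=96  (b history now [(1, 24), (3, 73), (7, 26), (8, 96)])
v9: WRITE a=34  (a history now [(5, 22), (9, 34)])
v10: WRITE c=88  (c history now [(2, 27), (4, 33), (6, 8), (10, 88)])
READ c @v4: history=[(2, 27), (4, 33), (6, 8), (10, 88)] -> pick v4 -> 33
v11: WRITE a=74  (a history now [(5, 22), (9, 34), (11, 74)])
v12: WRITE a=57  (a history now [(5, 22), (9, 34), (11, 74), (12, 57)])
v13: WRITE c=54  (c history now [(2, 27), (4, 33), (6, 8), (10, 88), (13, 54)])
READ a @v1: history=[(5, 22), (9, 34), (11, 74), (12, 57)] -> no version <= 1 -> NONE
v14: WRITE b=45  (b history now [(1, 24), (3, 73), (7, 26), (8, 96), (14, 45)])
v15: WRITE c=22  (c history now [(2, 27), (4, 33), (6, 8), (10, 88), (13, 54), (15, 22)])
READ c @v5: history=[(2, 27), (4, 33), (6, 8), (10, 88), (13, 54), (15, 22)] -> pick v4 -> 33
v16: WRITE a=78  (a history now [(5, 22), (9, 34), (11, 74), (12, 57), (16, 78)])
v17: WRITE b=4  (b history now [(1, 24), (3, 73), (7, 26), (8, 96), (14, 45), (17, 4)])
v18: WRITE b=4  (b history now [(1, 24), (3, 73), (7, 26), (8, 96), (14, 45), (17, 4), (18, 4)])
v19: WRITE b=12  (b history now [(1, 24), (3, 73), (7, 26), (8, 96), (14, 45), (17, 4), (18, 4), (19, 12)])
v20: WRITE b=55  (b history now [(1, 24), (3, 73), (7, 26), (8, 96), (14, 45), (17, 4), (18, 4), (19, 12), (20, 55)])
READ b @v7: history=[(1, 24), (3, 73), (7, 26), (8, 96), (14, 45), (17, 4), (18, 4), (19, 12), (20, 55)] -> pick v7 -> 26
v21: WRITE b=28  (b history now [(1, 24), (3, 73), (7, 26), (8, 96), (14, 45), (17, 4), (18, 4), (19, 12), (20, 55), (21, 28)])
v22: WRITE c=22  (c history now [(2, 27), (4, 33), (6, 8), (10, 88), (13, 54), (15, 22), (22, 22)])
v23: WRITE a=90  (a history now [(5, 22), (9, 34), (11, 74), (12, 57), (16, 78), (23, 90)])
Read results in order: ['24', '73', '73', '33', 'NONE', '33', '26']
NONE count = 1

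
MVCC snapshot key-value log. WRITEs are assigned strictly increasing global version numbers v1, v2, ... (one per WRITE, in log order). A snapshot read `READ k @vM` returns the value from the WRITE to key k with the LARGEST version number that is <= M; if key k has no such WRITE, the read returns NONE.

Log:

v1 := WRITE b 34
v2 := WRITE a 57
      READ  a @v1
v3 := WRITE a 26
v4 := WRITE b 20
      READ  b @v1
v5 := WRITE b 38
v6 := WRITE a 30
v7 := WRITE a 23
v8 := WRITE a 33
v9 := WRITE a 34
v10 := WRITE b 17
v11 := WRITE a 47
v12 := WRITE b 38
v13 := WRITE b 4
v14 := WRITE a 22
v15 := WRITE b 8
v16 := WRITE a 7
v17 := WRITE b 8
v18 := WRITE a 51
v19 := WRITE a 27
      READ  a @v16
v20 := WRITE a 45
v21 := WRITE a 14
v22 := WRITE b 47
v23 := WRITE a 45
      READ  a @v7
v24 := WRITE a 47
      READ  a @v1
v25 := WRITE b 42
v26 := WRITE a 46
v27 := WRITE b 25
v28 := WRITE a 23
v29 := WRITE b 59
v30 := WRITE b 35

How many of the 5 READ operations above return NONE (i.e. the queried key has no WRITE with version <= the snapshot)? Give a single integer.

Answer: 2

Derivation:
v1: WRITE b=34  (b history now [(1, 34)])
v2: WRITE a=57  (a history now [(2, 57)])
READ a @v1: history=[(2, 57)] -> no version <= 1 -> NONE
v3: WRITE a=26  (a history now [(2, 57), (3, 26)])
v4: WRITE b=20  (b history now [(1, 34), (4, 20)])
READ b @v1: history=[(1, 34), (4, 20)] -> pick v1 -> 34
v5: WRITE b=38  (b history now [(1, 34), (4, 20), (5, 38)])
v6: WRITE a=30  (a history now [(2, 57), (3, 26), (6, 30)])
v7: WRITE a=23  (a history now [(2, 57), (3, 26), (6, 30), (7, 23)])
v8: WRITE a=33  (a history now [(2, 57), (3, 26), (6, 30), (7, 23), (8, 33)])
v9: WRITE a=34  (a history now [(2, 57), (3, 26), (6, 30), (7, 23), (8, 33), (9, 34)])
v10: WRITE b=17  (b history now [(1, 34), (4, 20), (5, 38), (10, 17)])
v11: WRITE a=47  (a history now [(2, 57), (3, 26), (6, 30), (7, 23), (8, 33), (9, 34), (11, 47)])
v12: WRITE b=38  (b history now [(1, 34), (4, 20), (5, 38), (10, 17), (12, 38)])
v13: WRITE b=4  (b history now [(1, 34), (4, 20), (5, 38), (10, 17), (12, 38), (13, 4)])
v14: WRITE a=22  (a history now [(2, 57), (3, 26), (6, 30), (7, 23), (8, 33), (9, 34), (11, 47), (14, 22)])
v15: WRITE b=8  (b history now [(1, 34), (4, 20), (5, 38), (10, 17), (12, 38), (13, 4), (15, 8)])
v16: WRITE a=7  (a history now [(2, 57), (3, 26), (6, 30), (7, 23), (8, 33), (9, 34), (11, 47), (14, 22), (16, 7)])
v17: WRITE b=8  (b history now [(1, 34), (4, 20), (5, 38), (10, 17), (12, 38), (13, 4), (15, 8), (17, 8)])
v18: WRITE a=51  (a history now [(2, 57), (3, 26), (6, 30), (7, 23), (8, 33), (9, 34), (11, 47), (14, 22), (16, 7), (18, 51)])
v19: WRITE a=27  (a history now [(2, 57), (3, 26), (6, 30), (7, 23), (8, 33), (9, 34), (11, 47), (14, 22), (16, 7), (18, 51), (19, 27)])
READ a @v16: history=[(2, 57), (3, 26), (6, 30), (7, 23), (8, 33), (9, 34), (11, 47), (14, 22), (16, 7), (18, 51), (19, 27)] -> pick v16 -> 7
v20: WRITE a=45  (a history now [(2, 57), (3, 26), (6, 30), (7, 23), (8, 33), (9, 34), (11, 47), (14, 22), (16, 7), (18, 51), (19, 27), (20, 45)])
v21: WRITE a=14  (a history now [(2, 57), (3, 26), (6, 30), (7, 23), (8, 33), (9, 34), (11, 47), (14, 22), (16, 7), (18, 51), (19, 27), (20, 45), (21, 14)])
v22: WRITE b=47  (b history now [(1, 34), (4, 20), (5, 38), (10, 17), (12, 38), (13, 4), (15, 8), (17, 8), (22, 47)])
v23: WRITE a=45  (a history now [(2, 57), (3, 26), (6, 30), (7, 23), (8, 33), (9, 34), (11, 47), (14, 22), (16, 7), (18, 51), (19, 27), (20, 45), (21, 14), (23, 45)])
READ a @v7: history=[(2, 57), (3, 26), (6, 30), (7, 23), (8, 33), (9, 34), (11, 47), (14, 22), (16, 7), (18, 51), (19, 27), (20, 45), (21, 14), (23, 45)] -> pick v7 -> 23
v24: WRITE a=47  (a history now [(2, 57), (3, 26), (6, 30), (7, 23), (8, 33), (9, 34), (11, 47), (14, 22), (16, 7), (18, 51), (19, 27), (20, 45), (21, 14), (23, 45), (24, 47)])
READ a @v1: history=[(2, 57), (3, 26), (6, 30), (7, 23), (8, 33), (9, 34), (11, 47), (14, 22), (16, 7), (18, 51), (19, 27), (20, 45), (21, 14), (23, 45), (24, 47)] -> no version <= 1 -> NONE
v25: WRITE b=42  (b history now [(1, 34), (4, 20), (5, 38), (10, 17), (12, 38), (13, 4), (15, 8), (17, 8), (22, 47), (25, 42)])
v26: WRITE a=46  (a history now [(2, 57), (3, 26), (6, 30), (7, 23), (8, 33), (9, 34), (11, 47), (14, 22), (16, 7), (18, 51), (19, 27), (20, 45), (21, 14), (23, 45), (24, 47), (26, 46)])
v27: WRITE b=25  (b history now [(1, 34), (4, 20), (5, 38), (10, 17), (12, 38), (13, 4), (15, 8), (17, 8), (22, 47), (25, 42), (27, 25)])
v28: WRITE a=23  (a history now [(2, 57), (3, 26), (6, 30), (7, 23), (8, 33), (9, 34), (11, 47), (14, 22), (16, 7), (18, 51), (19, 27), (20, 45), (21, 14), (23, 45), (24, 47), (26, 46), (28, 23)])
v29: WRITE b=59  (b history now [(1, 34), (4, 20), (5, 38), (10, 17), (12, 38), (13, 4), (15, 8), (17, 8), (22, 47), (25, 42), (27, 25), (29, 59)])
v30: WRITE b=35  (b history now [(1, 34), (4, 20), (5, 38), (10, 17), (12, 38), (13, 4), (15, 8), (17, 8), (22, 47), (25, 42), (27, 25), (29, 59), (30, 35)])
Read results in order: ['NONE', '34', '7', '23', 'NONE']
NONE count = 2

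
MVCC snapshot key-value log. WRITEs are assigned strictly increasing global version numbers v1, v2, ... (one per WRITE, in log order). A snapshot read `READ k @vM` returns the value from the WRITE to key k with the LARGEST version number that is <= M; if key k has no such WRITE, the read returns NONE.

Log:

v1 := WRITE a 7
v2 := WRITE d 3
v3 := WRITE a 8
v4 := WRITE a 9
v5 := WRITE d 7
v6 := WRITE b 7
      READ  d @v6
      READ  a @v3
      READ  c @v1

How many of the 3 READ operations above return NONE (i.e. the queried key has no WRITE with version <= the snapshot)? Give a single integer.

Answer: 1

Derivation:
v1: WRITE a=7  (a history now [(1, 7)])
v2: WRITE d=3  (d history now [(2, 3)])
v3: WRITE a=8  (a history now [(1, 7), (3, 8)])
v4: WRITE a=9  (a history now [(1, 7), (3, 8), (4, 9)])
v5: WRITE d=7  (d history now [(2, 3), (5, 7)])
v6: WRITE b=7  (b history now [(6, 7)])
READ d @v6: history=[(2, 3), (5, 7)] -> pick v5 -> 7
READ a @v3: history=[(1, 7), (3, 8), (4, 9)] -> pick v3 -> 8
READ c @v1: history=[] -> no version <= 1 -> NONE
Read results in order: ['7', '8', 'NONE']
NONE count = 1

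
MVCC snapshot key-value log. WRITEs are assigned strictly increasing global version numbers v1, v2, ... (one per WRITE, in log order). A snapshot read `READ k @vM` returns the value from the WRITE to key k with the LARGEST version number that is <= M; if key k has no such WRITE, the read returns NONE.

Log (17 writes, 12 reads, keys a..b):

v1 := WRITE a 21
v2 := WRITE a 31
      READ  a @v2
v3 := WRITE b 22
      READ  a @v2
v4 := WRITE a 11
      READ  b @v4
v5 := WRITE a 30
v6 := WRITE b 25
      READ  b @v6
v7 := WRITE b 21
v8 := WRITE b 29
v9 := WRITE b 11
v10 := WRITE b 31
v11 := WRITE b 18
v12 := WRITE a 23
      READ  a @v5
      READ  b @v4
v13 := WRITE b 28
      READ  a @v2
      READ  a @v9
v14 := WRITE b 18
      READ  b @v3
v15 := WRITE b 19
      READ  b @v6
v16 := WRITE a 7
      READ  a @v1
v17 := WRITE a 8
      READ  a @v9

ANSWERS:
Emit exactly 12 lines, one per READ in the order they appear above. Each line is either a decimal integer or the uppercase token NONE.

Answer: 31
31
22
25
30
22
31
30
22
25
21
30

Derivation:
v1: WRITE a=21  (a history now [(1, 21)])
v2: WRITE a=31  (a history now [(1, 21), (2, 31)])
READ a @v2: history=[(1, 21), (2, 31)] -> pick v2 -> 31
v3: WRITE b=22  (b history now [(3, 22)])
READ a @v2: history=[(1, 21), (2, 31)] -> pick v2 -> 31
v4: WRITE a=11  (a history now [(1, 21), (2, 31), (4, 11)])
READ b @v4: history=[(3, 22)] -> pick v3 -> 22
v5: WRITE a=30  (a history now [(1, 21), (2, 31), (4, 11), (5, 30)])
v6: WRITE b=25  (b history now [(3, 22), (6, 25)])
READ b @v6: history=[(3, 22), (6, 25)] -> pick v6 -> 25
v7: WRITE b=21  (b history now [(3, 22), (6, 25), (7, 21)])
v8: WRITE b=29  (b history now [(3, 22), (6, 25), (7, 21), (8, 29)])
v9: WRITE b=11  (b history now [(3, 22), (6, 25), (7, 21), (8, 29), (9, 11)])
v10: WRITE b=31  (b history now [(3, 22), (6, 25), (7, 21), (8, 29), (9, 11), (10, 31)])
v11: WRITE b=18  (b history now [(3, 22), (6, 25), (7, 21), (8, 29), (9, 11), (10, 31), (11, 18)])
v12: WRITE a=23  (a history now [(1, 21), (2, 31), (4, 11), (5, 30), (12, 23)])
READ a @v5: history=[(1, 21), (2, 31), (4, 11), (5, 30), (12, 23)] -> pick v5 -> 30
READ b @v4: history=[(3, 22), (6, 25), (7, 21), (8, 29), (9, 11), (10, 31), (11, 18)] -> pick v3 -> 22
v13: WRITE b=28  (b history now [(3, 22), (6, 25), (7, 21), (8, 29), (9, 11), (10, 31), (11, 18), (13, 28)])
READ a @v2: history=[(1, 21), (2, 31), (4, 11), (5, 30), (12, 23)] -> pick v2 -> 31
READ a @v9: history=[(1, 21), (2, 31), (4, 11), (5, 30), (12, 23)] -> pick v5 -> 30
v14: WRITE b=18  (b history now [(3, 22), (6, 25), (7, 21), (8, 29), (9, 11), (10, 31), (11, 18), (13, 28), (14, 18)])
READ b @v3: history=[(3, 22), (6, 25), (7, 21), (8, 29), (9, 11), (10, 31), (11, 18), (13, 28), (14, 18)] -> pick v3 -> 22
v15: WRITE b=19  (b history now [(3, 22), (6, 25), (7, 21), (8, 29), (9, 11), (10, 31), (11, 18), (13, 28), (14, 18), (15, 19)])
READ b @v6: history=[(3, 22), (6, 25), (7, 21), (8, 29), (9, 11), (10, 31), (11, 18), (13, 28), (14, 18), (15, 19)] -> pick v6 -> 25
v16: WRITE a=7  (a history now [(1, 21), (2, 31), (4, 11), (5, 30), (12, 23), (16, 7)])
READ a @v1: history=[(1, 21), (2, 31), (4, 11), (5, 30), (12, 23), (16, 7)] -> pick v1 -> 21
v17: WRITE a=8  (a history now [(1, 21), (2, 31), (4, 11), (5, 30), (12, 23), (16, 7), (17, 8)])
READ a @v9: history=[(1, 21), (2, 31), (4, 11), (5, 30), (12, 23), (16, 7), (17, 8)] -> pick v5 -> 30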